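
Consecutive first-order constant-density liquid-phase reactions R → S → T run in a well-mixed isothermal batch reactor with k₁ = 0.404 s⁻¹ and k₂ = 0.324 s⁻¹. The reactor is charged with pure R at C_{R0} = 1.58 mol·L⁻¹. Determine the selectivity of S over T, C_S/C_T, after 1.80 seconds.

2.72

Solving the coupled first-order balances gives C_S(t) = [k₁/(k₂−k₁)]·C_{R0}·(e^(−k₁t) − e^(−k₂t)).
e^(−k₁t) = e^(−0.404×1.80) = e^(−0.7272) = 0.4833; e^(−k₂t) = e^(−0.5832) = 0.5581.
C_S = 0.404×1.58/(0.324−0.404) × (0.4833−0.5581) = (-7.979)×(-0.07485) = 0.5972 mol·L⁻¹.
C_R = C_{R0}e^(−k₁t) = 0.7636 mol·L⁻¹, so C_T = C_{R0}−C_R−C_S = 0.2192 mol·L⁻¹; C_S/C_T = 2.72.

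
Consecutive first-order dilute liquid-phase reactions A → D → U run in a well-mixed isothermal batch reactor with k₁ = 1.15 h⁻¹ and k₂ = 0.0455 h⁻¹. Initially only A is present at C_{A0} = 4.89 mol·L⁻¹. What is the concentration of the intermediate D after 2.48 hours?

For first-order series with pure A initially, C_D(t) = k₁C_{A0}/(k₂−k₁)·(e^(−k₁t) − e^(−k₂t)).
e^(−k₁t) = e^(−1.15×2.48) = e^(−2.852) = 0.05773; e^(−k₂t) = e^(−0.1128) = 0.8933.
C_D = 1.15×4.89/(0.0455−1.15) × (0.05773−0.8933) = (-5.091)×(-0.8356) = 4.254 mol·L⁻¹.

4.25 mol·L⁻¹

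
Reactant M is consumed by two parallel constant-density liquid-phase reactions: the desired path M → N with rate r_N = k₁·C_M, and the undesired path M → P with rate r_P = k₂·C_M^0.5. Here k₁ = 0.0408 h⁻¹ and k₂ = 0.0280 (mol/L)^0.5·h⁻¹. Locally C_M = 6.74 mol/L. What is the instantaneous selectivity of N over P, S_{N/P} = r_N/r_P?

3.78

S_{N/P} = r_N/r_P = (k₁·C_M)/(k₂·C_M^0.5) = (k₁/k₂)·C_M^0.5.
= (0.0408×6.740) / (0.0280×6.740^0.5) = 0.2750/0.07269 = 3.78.
Since the desired path is higher order in M, keeping C_M high (PFR or concentrated feed) favours N.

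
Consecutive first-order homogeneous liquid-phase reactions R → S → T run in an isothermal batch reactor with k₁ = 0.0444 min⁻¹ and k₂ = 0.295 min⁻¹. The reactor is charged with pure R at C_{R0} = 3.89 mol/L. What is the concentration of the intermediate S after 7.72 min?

0.419 mol/L

For first-order series with pure R initially, C_S(t) = k₁C_{R0}/(k₂−k₁)·(e^(−k₁t) − e^(−k₂t)).
e^(−k₁t) = e^(−0.0444×7.72) = e^(−0.3428) = 0.7098; e^(−k₂t) = e^(−2.277) = 0.1026.
C_S = 0.0444×3.89/(0.295−0.0444) × (0.7098−0.1026) = 0.6892×0.6073 = 0.4185 mol/L.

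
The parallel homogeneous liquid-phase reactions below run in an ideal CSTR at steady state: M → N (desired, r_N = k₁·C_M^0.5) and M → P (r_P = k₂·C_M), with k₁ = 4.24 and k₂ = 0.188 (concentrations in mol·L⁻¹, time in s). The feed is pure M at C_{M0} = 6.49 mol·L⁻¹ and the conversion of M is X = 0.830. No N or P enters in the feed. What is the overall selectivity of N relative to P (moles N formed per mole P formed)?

21.5

Exit C_M = C_{M0}(1−X) = 6.49×0.170 = 1.103 mol·L⁻¹.
In a CSTR the entire volume is at exit conditions, so r_N = 4.24×1.103^0.5 = 4.454 and r_P = 0.188×1.103 = 0.2074.
Overall selectivity = C_N/C_P = r_Nτ/(r_Pτ) = r_N/r_P = 21.5.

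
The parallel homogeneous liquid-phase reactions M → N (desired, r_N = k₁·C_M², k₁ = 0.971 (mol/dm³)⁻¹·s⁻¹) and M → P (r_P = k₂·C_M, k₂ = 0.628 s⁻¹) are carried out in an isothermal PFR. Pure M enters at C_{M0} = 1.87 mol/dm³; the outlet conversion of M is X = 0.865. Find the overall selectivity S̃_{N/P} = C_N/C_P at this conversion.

C_M = C_{M0}(1−X) = 0.2525 mol/dm³.
Along a PFR/batch, dC_P/dC_M = −r_P/(r_N+r_P) = −k₂/(k₂+k₁·C_M).
Integrating from C_{M0} to C_M: C_P = (0.628/0.971)·ln[(0.628+0.971·1.87)/(0.628+0.971·0.252)] = 0.6468·ln(2.444/0.8731) = 0.6657 mol/dm³.
Then C_N = (C_{M0}−C_M) − C_P = 1.618 − 0.6657 = 0.9519 mol/dm³.
S̃_{N/P} = C_N/C_P = 0.9519/0.6657 = 1.43.

1.43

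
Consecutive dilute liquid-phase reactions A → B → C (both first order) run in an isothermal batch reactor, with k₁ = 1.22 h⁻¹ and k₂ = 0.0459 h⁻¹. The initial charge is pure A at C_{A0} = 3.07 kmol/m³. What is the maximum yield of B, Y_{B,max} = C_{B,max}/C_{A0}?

0.880

At the optimum, C_{B,max}/C_{A0} = (k₁/k₂)^[k₂/(k₂−k₁)].
= (1.22/0.0459)^(0.0459/(0.0459−1.22)) = (26.58)^(-0.03909) = 0.8796.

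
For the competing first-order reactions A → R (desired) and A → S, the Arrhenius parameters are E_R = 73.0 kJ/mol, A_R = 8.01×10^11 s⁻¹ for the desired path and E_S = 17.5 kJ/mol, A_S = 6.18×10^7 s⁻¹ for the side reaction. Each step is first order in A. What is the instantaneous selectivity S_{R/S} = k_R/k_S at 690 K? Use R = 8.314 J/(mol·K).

With equal orders, S_{R/S} = k_R/k_S = (A_R/A_S)·exp[(E_S−E_R)/(RT)].
(E_S−E_R)/(RT) = (17.5−73.0)×10³/(8.314×690) = -55500/5737 = -9.675.
k_R/k_S = (8.01×10^11/6.18×10^7)·exp(-9.675) = 12961 × 6.286×10^-5 = 0.815.

0.815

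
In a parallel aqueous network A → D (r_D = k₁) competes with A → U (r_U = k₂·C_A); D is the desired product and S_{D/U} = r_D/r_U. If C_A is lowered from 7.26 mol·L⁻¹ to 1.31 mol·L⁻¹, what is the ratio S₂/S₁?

5.54

S_{D/U} = (k₁/k₂)·C_A⁻¹, so S₂/S₁ = (C_{A,2}/C_{A,1})⁻¹.
= 7.26/1.31 = 5.54.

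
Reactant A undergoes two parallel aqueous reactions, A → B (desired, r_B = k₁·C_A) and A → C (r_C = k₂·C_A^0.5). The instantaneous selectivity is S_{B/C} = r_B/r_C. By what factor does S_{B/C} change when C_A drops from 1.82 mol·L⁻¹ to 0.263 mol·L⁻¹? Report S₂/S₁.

0.380

S_{B/C} = (k₁/k₂)·C_A^0.5, so S₂/S₁ = (C_{A,2}/C_{A,1})^0.5.
= (0.263/1.82)^0.5 = (0.1445)^0.5 = 0.380.
Selectivity toward B falls as C_A falls — high-concentration operation is favoured.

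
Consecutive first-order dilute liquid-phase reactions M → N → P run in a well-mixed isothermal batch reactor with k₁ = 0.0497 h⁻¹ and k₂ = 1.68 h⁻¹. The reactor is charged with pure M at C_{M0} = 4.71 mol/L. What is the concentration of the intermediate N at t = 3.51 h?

The intermediate concentration in a first-order A→B→C sequence is C_N = k₁C_{M0}(e^(−k₁t) − e^(−k₂t))/(k₂−k₁).
e^(−k₁t) = e^(−0.0497×3.51) = e^(−0.1744) = 0.8399; e^(−k₂t) = e^(−5.897) = 0.002748.
C_N = 0.0497×4.71/(1.68−0.0497) × (0.8399−0.002748) = 0.1436×0.8372 = 0.1202 mol/L.

0.120 mol/L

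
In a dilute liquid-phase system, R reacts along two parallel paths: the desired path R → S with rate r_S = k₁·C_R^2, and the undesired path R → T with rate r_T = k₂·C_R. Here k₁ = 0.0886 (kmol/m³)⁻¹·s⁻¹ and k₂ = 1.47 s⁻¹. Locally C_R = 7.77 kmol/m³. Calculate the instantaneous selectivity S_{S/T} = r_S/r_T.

S_{S/T} = r_S/r_T = (k₁·C_R^2)/(k₂·C_R) = (k₁/k₂)·C_R.
= (0.0886×7.770^2) / (1.47×7.770) = 5.349/11.42 = 0.468.
Since the desired path is higher order in R, keeping C_R high (PFR or concentrated feed) favours S.

0.468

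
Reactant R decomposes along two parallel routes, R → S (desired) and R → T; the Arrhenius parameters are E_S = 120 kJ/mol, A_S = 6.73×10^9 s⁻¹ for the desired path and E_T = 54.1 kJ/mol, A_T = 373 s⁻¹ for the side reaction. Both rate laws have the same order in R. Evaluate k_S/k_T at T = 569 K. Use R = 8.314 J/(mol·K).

16.1

With equal orders, S_{S/T} = k_S/k_T = (A_S/A_T)·exp[(E_T−E_S)/(RT)].
(E_T−E_S)/(RT) = (54.1−120)×10³/(8.314×569) = -65900/4731 = -13.93.
k_S/k_T = (6.73×10^9/373)·exp(-13.93) = 1.804×10^7 × 8.915×10^-7 = 16.1.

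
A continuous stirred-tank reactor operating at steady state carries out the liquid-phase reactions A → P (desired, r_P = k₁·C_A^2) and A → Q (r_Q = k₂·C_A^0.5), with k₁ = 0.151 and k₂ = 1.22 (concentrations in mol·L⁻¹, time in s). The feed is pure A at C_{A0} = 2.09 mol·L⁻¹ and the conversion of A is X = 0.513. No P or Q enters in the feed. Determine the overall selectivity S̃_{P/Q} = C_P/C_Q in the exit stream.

Exit C_A = C_{A0}(1−X) = 2.09×0.487 = 1.018 mol·L⁻¹.
Rates in a CSTR are evaluated at the outlet concentration: r_P = 0.151×1.018^2 = 0.1564, r_Q = 1.22×1.018^0.5 = 1.231.
Overall selectivity = C_P/C_Q = r_Pτ/(r_Qτ) = r_P/r_Q = 0.127.

0.127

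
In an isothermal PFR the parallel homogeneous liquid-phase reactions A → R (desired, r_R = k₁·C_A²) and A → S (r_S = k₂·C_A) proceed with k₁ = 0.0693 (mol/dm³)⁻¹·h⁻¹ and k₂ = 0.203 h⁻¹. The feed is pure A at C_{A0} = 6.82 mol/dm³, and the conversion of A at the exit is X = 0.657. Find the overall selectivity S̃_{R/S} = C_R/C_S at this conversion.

C_A = C_{A0}(1−X) = 2.339 mol/dm³.
Along a PFR/batch, dC_S/dC_A = −r_S/(r_R+r_S) = −k₂/(k₂+k₁·C_A).
Integrating from C_{A0} to C_A: C_S = (0.203/0.0693)·ln[(0.203+0.0693·6.82)/(0.203+0.0693·2.34)] = 2.929·ln(0.6756/0.3651) = 1.803 mol/dm³.
Then C_R = (C_{A0}−C_A) − C_S = 4.481 − 1.803 = 2.678 mol/dm³.
S̃_{R/S} = C_R/C_S = 2.678/1.803 = 1.49.

1.49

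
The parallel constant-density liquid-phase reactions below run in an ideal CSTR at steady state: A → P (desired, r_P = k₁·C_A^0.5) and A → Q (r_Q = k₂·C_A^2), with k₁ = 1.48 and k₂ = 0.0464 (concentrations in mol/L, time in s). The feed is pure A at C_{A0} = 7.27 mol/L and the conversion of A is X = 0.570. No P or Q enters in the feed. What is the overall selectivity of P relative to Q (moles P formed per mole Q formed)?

5.77

Exit C_A = C_{A0}(1−X) = 7.27×0.430 = 3.126 mol/L.
Rates in a CSTR are evaluated at the outlet concentration: r_P = 1.48×3.126^0.5 = 2.617, r_Q = 0.0464×3.126^2 = 0.4534.
Overall selectivity = C_P/C_Q = r_Pτ/(r_Qτ) = r_P/r_Q = 5.77.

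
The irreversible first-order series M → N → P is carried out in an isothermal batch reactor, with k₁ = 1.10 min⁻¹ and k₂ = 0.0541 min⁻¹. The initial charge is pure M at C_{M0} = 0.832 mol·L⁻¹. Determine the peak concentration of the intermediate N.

At the optimum, C_{N,max}/C_{M0} = (k₁/k₂)^[k₂/(k₂−k₁)].
= (1.10/0.0541)^(0.0541/(0.0541−1.10)) = (20.33)^(-0.05173) = 0.8557.
C_{N,max} = 0.8557×0.832 = 0.712 mol·L⁻¹.

0.712 mol·L⁻¹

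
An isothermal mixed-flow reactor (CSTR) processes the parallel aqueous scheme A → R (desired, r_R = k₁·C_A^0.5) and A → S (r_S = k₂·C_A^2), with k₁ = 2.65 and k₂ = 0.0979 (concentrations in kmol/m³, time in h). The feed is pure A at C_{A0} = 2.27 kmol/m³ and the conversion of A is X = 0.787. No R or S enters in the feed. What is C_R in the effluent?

Exit C_A = C_{A0}(1−X) = 2.27×0.213 = 0.4835 kmol/m³.
Rates in a CSTR are evaluated at the outlet concentration: r_R = 2.65×0.4835^0.5 = 1.843, r_S = 0.0979×0.4835^2 = 0.02289.
Fraction of consumed A going to R: r_R/(r_R+r_S) = 0.9877.
C_R = 0.9877·C_{A0}·X = 0.9877×2.27×0.787 = 1.76 kmol/m³.

1.76 kmol/m³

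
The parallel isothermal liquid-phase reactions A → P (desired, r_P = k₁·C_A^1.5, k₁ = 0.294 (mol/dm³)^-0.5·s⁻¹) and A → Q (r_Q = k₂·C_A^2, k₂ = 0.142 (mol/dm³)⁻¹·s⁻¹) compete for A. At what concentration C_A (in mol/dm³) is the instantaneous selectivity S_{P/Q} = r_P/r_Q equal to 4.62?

S_{P/Q} = (k₁/k₂)·C_A^-0.5 ⇒ C_A = (S·k₂/k₁)^(-2).
= (4.62×0.142/0.294)^(-2) = (2.231)^(-2) = 0.201 mol/dm³.

0.201 mol/dm³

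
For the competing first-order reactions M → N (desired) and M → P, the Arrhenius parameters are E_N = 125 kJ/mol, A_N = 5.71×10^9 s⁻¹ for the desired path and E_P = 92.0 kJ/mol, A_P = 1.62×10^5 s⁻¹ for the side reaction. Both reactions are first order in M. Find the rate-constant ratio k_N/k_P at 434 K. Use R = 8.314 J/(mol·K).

3.76

Since both paths have the same order in M, the concentration cancels and S_{N/P} = k_N/k_P = (A_N/A_P)·exp[(E_P−E_N)/(RT)].
(E_P−E_N)/(RT) = (92.0−125)×10³/(8.314×434) = -33000/3608 = -9.146.
k_N/k_P = (5.71×10^9/1.62×10^5)·exp(-9.146) = 35247 × 1.067×10^-4 = 3.76.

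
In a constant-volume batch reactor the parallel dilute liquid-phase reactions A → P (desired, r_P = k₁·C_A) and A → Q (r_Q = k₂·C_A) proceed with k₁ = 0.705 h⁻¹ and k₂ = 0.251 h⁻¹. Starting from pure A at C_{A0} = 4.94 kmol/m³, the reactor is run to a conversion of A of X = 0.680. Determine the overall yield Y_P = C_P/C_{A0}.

C_A = C_{A0}(1−X) = 1.581 kmol/m³.
Both paths are first order in A, so the instantaneous fraction to P is constant: dC_P/d(−C_A) = k₁/(k₁+k₂) = 0.7374.
C_P = 0.7374·(C_{A0}−C_A) = 0.7374×3.359 = 2.48 kmol/m³.
Y_P = C_P/C_{A0} = 2.477/4.94 = 0.501.

0.501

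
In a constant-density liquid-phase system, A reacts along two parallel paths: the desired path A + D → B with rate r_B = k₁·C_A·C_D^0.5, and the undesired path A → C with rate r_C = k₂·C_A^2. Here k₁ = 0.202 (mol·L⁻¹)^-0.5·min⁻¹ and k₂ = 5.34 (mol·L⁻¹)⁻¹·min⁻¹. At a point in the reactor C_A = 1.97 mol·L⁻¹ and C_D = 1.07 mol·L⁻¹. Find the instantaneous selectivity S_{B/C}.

S_{B/C} = r_B/r_C = (k₁·C_A·C_D^0.5)/(k₂·C_A^2) = (k₁/k₂)·C_A⁻¹·C_D^0.5.
= (0.202×1.970×1.070^0.5) / (5.34×1.970^2) = 0.4116/20.72 = 0.0199.
The undesired path is higher order in A, so low C_A (CSTR or dilute feed) favours B.

0.0199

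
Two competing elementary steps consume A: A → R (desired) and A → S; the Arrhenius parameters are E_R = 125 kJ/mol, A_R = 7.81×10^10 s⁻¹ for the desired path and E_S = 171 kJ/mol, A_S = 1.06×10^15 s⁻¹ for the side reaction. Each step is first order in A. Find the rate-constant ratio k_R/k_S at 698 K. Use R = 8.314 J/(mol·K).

0.204

With equal orders, S_{R/S} = k_R/k_S = (A_R/A_S)·exp[(E_S−E_R)/(RT)].
(E_S−E_R)/(RT) = (171−125)×10³/(8.314×698) = 46000/5803 = 7.927.
k_R/k_S = (7.81×10^10/1.06×10^15)·exp(7.927) = 7.368×10^-5 × 2770 = 0.204.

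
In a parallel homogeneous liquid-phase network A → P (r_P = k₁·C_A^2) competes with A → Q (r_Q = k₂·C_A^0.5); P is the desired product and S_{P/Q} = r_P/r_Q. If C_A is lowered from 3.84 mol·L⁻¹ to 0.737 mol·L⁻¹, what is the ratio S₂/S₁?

0.0841

S_{P/Q} = (k₁/k₂)·C_A^1.5, so S₂/S₁ = (C_{A,2}/C_{A,1})^1.5.
= (0.737/3.84)^1.5 = (0.1919)^1.5 = 0.0841.
Selectivity toward P falls as C_A falls — high-concentration operation is favoured.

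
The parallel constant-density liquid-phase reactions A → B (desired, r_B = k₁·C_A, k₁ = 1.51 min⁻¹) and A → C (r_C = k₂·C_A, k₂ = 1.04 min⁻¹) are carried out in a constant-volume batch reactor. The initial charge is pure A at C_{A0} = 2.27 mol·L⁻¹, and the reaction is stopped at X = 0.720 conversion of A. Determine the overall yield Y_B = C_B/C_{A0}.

C_A = C_{A0}(1−X) = 0.6356 mol·L⁻¹.
Both paths are first order in A, so the instantaneous fraction to B is constant: dC_B/d(−C_A) = k₁/(k₁+k₂) = 0.5922.
C_B = 0.5922·(C_{A0}−C_A) = 0.5922×1.634 = 0.968 mol·L⁻¹.
Y_B = C_B/C_{A0} = 0.9678/2.27 = 0.426.

0.426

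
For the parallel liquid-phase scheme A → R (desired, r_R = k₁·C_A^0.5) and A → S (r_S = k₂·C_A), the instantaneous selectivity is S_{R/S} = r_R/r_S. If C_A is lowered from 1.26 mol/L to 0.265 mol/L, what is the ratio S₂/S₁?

S_{R/S} = (k₁/k₂)·C_A^-0.5, so S₂/S₁ = (C_{A,2}/C_{A,1})^-0.5.
= (0.265/1.26)^(-0.5) = (0.2103)^(-0.5) = 2.18.

2.18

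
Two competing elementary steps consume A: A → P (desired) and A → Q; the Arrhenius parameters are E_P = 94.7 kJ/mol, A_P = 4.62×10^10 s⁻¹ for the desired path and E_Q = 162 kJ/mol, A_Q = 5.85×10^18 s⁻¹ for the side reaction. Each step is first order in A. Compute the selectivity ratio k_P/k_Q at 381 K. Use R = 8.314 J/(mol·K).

13.3

With equal orders, S_{P/Q} = k_P/k_Q = (A_P/A_Q)·exp[(E_Q−E_P)/(RT)].
(E_Q−E_P)/(RT) = (162−94.7)×10³/(8.314×381) = 67300/3168 = 21.25.
k_P/k_Q = (4.62×10^10/5.85×10^18)·exp(21.25) = 7.897×10^-9 × 1.687×10^9 = 13.3.
Since E_P < E_Q, lowering the temperature improves selectivity toward P.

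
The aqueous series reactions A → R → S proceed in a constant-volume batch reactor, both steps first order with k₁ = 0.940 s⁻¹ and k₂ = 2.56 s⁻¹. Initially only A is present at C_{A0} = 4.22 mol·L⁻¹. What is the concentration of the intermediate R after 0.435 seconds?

The intermediate concentration in a first-order A→B→C sequence is C_R = k₁C_{A0}(e^(−k₁t) − e^(−k₂t))/(k₂−k₁).
e^(−k₁t) = e^(−0.940×0.435) = e^(−0.4089) = 0.6644; e^(−k₂t) = e^(−1.114) = 0.3284.
C_R = 0.940×4.22/(2.56−0.940) × (0.6644−0.3284) = 2.449×0.3360 = 0.8228 mol·L⁻¹.

0.823 mol·L⁻¹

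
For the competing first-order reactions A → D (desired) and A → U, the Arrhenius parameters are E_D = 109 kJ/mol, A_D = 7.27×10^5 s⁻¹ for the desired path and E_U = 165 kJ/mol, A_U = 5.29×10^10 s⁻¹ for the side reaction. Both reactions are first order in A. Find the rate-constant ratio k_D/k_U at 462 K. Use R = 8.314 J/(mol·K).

29.5

Since both paths have the same order in A, the concentration cancels and S_{D/U} = k_D/k_U = (A_D/A_U)·exp[(E_U−E_D)/(RT)].
(E_U−E_D)/(RT) = (165−109)×10³/(8.314×462) = 56000/3841 = 14.58.
k_D/k_U = (7.27×10^5/5.29×10^10)·exp(14.58) = 1.374×10^-5 × 2.146×10^6 = 29.5.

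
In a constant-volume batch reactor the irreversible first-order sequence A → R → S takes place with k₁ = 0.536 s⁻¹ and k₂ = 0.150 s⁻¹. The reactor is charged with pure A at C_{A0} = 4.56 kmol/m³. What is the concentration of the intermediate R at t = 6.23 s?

The intermediate concentration in a first-order A→B→C sequence is C_R = k₁C_{A0}(e^(−k₁t) − e^(−k₂t))/(k₂−k₁).
e^(−k₁t) = e^(−0.536×6.23) = e^(−3.339) = 0.03546; e^(−k₂t) = e^(−0.9345) = 0.3928.
C_R = 0.536×4.56/(0.150−0.536) × (0.03546−0.3928) = (-6.332)×(-0.3573) = 2.263 kmol/m³.

2.26 kmol/m³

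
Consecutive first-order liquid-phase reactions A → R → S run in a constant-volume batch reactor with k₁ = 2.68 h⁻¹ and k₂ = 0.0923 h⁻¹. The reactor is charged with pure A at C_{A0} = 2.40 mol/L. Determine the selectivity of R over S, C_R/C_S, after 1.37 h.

10.0

Solving the coupled first-order balances gives C_R(t) = [k₁/(k₂−k₁)]·C_{A0}·(e^(−k₁t) − e^(−k₂t)).
e^(−k₁t) = e^(−2.68×1.37) = e^(−3.672) = 0.02544; e^(−k₂t) = e^(−0.1265) = 0.8812.
C_R = 2.68×2.40/(0.0923−2.68) × (0.02544−0.8812) = (-2.486)×(-0.8558) = 2.127 mol/L.
C_A = C_{A0}e^(−k₁t) = 0.06105 mol/L, so C_S = C_{A0}−C_A−C_R = 0.2118 mol/L; C_R/C_S = 10.0.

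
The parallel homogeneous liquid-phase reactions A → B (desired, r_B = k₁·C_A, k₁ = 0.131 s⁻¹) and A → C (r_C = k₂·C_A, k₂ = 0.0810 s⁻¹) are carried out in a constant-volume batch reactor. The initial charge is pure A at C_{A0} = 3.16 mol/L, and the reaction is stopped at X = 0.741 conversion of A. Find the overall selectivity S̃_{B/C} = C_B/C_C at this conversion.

1.62

C_A = C_{A0}(1−X) = 0.8184 mol/L.
Both paths are first order in A, so the instantaneous fraction to B is constant: dC_B/d(−C_A) = k₁/(k₁+k₂) = 0.6179.
C_B = 0.6179·(C_{A0}−C_A) = 0.6179×2.342 = 1.45 mol/L.
C_C = (C_{A0}−C_A)−C_B = 0.8947 mol/L; S̃_{B/C} = 1.447/0.8947 = 1.62.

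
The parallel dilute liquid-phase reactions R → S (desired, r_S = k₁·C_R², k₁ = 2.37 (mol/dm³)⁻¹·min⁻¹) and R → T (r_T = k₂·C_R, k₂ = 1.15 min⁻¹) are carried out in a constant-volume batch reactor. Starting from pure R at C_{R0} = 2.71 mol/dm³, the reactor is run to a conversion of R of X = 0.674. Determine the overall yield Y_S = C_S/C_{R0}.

C_R = C_{R0}(1−X) = 0.8835 mol/dm³.
Along a PFR/batch, dC_T/dC_R = −r_T/(r_S+r_T) = −k₂/(k₂+k₁·C_R).
Integrating from C_{R0} to C_R: C_T = (1.15/2.37)·ln[(1.15+2.37·2.71)/(1.15+2.37·0.883)] = 0.4852·ln(7.573/3.244) = 0.4114 mol/dm³.
Then C_S = (C_{R0}−C_R) − C_T = 1.827 − 0.4114 = 1.415 mol/dm³.
Y_S = C_S/C_{R0} = 1.415/2.71 = 0.522.

0.522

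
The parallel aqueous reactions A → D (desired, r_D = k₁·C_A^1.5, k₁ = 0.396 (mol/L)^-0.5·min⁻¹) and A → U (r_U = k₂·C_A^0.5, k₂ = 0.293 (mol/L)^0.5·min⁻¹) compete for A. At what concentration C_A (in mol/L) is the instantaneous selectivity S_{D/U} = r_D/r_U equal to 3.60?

S_{D/U} = (k₁/k₂)·C_A ⇒ C_A = S·k₂/k₁.
= 3.60×0.293/0.396 = 2.66 mol/L.

2.66 mol/L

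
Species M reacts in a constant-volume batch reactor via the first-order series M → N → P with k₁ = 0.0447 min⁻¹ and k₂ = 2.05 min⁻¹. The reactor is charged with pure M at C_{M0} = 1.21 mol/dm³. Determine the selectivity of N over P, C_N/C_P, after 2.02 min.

Solving the coupled first-order balances gives C_N(t) = [k₁/(k₂−k₁)]·C_{M0}·(e^(−k₁t) − e^(−k₂t)).
e^(−k₁t) = e^(−0.0447×2.02) = e^(−0.09029) = 0.9137; e^(−k₂t) = e^(−4.141) = 0.01591.
C_N = 0.0447×1.21/(2.05−0.0447) × (0.9137−0.01591) = 0.02697×0.8978 = 0.02421 mol/dm³.
C_M = C_{M0}e^(−k₁t) = 1.106 mol/dm³, so C_P = C_{M0}−C_M−C_N = 0.08025 mol/dm³; C_N/C_P = 0.302.

0.302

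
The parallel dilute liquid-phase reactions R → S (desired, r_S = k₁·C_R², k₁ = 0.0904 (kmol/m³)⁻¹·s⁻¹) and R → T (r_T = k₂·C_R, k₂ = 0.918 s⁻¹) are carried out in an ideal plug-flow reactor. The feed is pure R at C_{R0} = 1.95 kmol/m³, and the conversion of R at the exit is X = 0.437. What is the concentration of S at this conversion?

0.111 kmol/m³

C_R = C_{R0}(1−X) = 1.098 kmol/m³.
Along a PFR/batch, dC_T/dC_R = −r_T/(r_S+r_T) = −k₂/(k₂+k₁·C_R).
Integrating from C_{R0} to C_R: C_T = (0.918/0.0904)·ln[(0.918+0.0904·1.95)/(0.918+0.0904·1.10)] = 10.15·ln(1.094/1.017) = 0.7413 kmol/m³.
Then C_S = (C_{R0}−C_R) − C_T = 0.8522 − 0.7413 = 0.1109 kmol/m³.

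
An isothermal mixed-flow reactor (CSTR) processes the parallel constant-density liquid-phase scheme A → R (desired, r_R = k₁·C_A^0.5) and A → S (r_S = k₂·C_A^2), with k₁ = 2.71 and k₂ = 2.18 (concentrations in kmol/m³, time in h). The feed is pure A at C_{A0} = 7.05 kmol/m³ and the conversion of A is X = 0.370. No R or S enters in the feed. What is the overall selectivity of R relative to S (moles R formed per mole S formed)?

0.133

Exit C_A = C_{A0}(1−X) = 7.05×0.630 = 4.441 kmol/m³.
A CSTR operates uniformly at the exit composition, giving r_R = 5.711 and r_S = 43.00 (each k·C_A^n at C_A = 4.441).
Overall selectivity = C_R/C_S = r_Rτ/(r_Sτ) = r_R/r_S = 0.133.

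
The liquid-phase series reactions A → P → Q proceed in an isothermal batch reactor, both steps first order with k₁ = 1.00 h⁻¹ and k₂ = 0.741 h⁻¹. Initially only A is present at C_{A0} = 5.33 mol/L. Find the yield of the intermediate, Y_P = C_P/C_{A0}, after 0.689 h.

For first-order series with pure A initially, C_P(t) = k₁C_{A0}/(k₂−k₁)·(e^(−k₁t) − e^(−k₂t)).
e^(−k₁t) = e^(−1.00×0.689) = e^(−0.6890) = 0.5021; e^(−k₂t) = e^(−0.5105) = 0.6002.
C_P = 1.00×5.33/(0.741−1.00) × (0.5021−0.6002) = (-20.58)×(-0.09809) = 2.019 mol/L.
Y_P = C_P/C_{A0} = 2.019/5.33 = 0.379.

0.379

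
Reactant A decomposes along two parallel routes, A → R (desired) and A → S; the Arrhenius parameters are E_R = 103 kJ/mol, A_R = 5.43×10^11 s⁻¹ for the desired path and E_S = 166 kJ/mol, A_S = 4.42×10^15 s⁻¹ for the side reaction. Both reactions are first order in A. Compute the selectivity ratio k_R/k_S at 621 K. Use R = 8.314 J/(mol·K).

24.5

k_R/k_S = (A_R/A_S)·exp[−(E_R−E_S)/(RT)] = (A_R/A_S)·exp[(E_S−E_R)/(RT)].
(E_S−E_R)/(RT) = (166−103)×10³/(8.314×621) = 63000/5163 = 12.20.
k_R/k_S = (5.43×10^11/4.42×10^15)·exp(12.20) = 1.229×10^-4 × 1.992×10^5 = 24.5.
Since E_R < E_S, lowering the temperature improves selectivity toward R.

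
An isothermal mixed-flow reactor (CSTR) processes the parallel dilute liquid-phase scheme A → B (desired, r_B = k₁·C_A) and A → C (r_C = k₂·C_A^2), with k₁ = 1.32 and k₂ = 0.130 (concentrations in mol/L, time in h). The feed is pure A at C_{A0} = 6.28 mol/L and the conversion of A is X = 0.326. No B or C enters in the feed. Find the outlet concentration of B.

Exit C_A = C_{A0}(1−X) = 6.28×0.674 = 4.233 mol/L.
In a CSTR the entire volume is at exit conditions, so r_B = 1.32×4.233 = 5.587 and r_C = 0.130×4.233^2 = 2.329.
Fraction of consumed A going to B: r_B/(r_B+r_C) = 0.7058.
C_B = 0.7058·C_{A0}·X = 0.7058×6.28×0.326 = 1.44 mol/L.

1.44 mol/L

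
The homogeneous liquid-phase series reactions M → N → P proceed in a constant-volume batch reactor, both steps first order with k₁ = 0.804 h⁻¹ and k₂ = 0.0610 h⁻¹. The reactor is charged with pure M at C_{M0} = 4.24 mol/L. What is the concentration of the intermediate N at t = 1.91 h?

For first-order series with pure M initially, C_N(t) = k₁C_{M0}/(k₂−k₁)·(e^(−k₁t) − e^(−k₂t)).
e^(−k₁t) = e^(−0.804×1.91) = e^(−1.536) = 0.2153; e^(−k₂t) = e^(−0.1165) = 0.8900.
C_N = 0.804×4.24/(0.0610−0.804) × (0.2153−0.8900) = (-4.588)×(-0.6747) = 3.096 mol/L.

3.10 mol/L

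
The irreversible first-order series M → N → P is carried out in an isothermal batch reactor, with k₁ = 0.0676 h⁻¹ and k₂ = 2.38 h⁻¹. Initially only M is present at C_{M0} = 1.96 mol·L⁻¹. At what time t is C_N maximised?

1.54 h

The intermediate peaks when r₁ = r₂, i.e. k₁e^(−k₁t) = k₂e^(−k₂t), giving t_opt = ln(k₂/k₁)/(k₂−k₁).
= ln(2.38/0.0676)/(2.38−0.0676) = ln(35.21)/2.312 = 3.561/2.312 = 1.54 h.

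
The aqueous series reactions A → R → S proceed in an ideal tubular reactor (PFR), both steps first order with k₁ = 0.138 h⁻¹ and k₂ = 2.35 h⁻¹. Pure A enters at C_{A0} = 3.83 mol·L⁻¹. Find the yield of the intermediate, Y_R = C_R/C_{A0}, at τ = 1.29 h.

Solving the coupled first-order balances gives C_R(τ) = [k₁/(k₂−k₁)]·C_{A0}·(e^(−k₁τ) − e^(−k₂τ)).
e^(−k₁τ) = e^(−0.138×1.29) = e^(−0.1780) = 0.8369; e^(−k₂τ) = e^(−3.032) = 0.04824.
C_R = 0.138×3.83/(2.35−0.138) × (0.8369−0.04824) = 0.2389×0.7887 = 0.1884 mol·L⁻¹.
Y_R = C_R/C_{A0} = 0.1884/3.83 = 0.0492.

0.0492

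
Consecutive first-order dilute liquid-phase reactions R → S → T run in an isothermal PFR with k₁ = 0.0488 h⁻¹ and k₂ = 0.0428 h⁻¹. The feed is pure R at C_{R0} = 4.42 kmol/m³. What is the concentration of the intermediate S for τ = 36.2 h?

Solving the coupled first-order balances gives C_S(τ) = [k₁/(k₂−k₁)]·C_{R0}·(e^(−k₁τ) − e^(−k₂τ)).
e^(−k₁τ) = e^(−0.0488×36.2) = e^(−1.767) = 0.1709; e^(−k₂τ) = e^(−1.549) = 0.2124.
C_S = 0.0488×4.42/(0.0428−0.0488) × (0.1709−0.2124) = (-35.95)×(-0.04146) = 1.491 kmol/m³.

1.49 kmol/m³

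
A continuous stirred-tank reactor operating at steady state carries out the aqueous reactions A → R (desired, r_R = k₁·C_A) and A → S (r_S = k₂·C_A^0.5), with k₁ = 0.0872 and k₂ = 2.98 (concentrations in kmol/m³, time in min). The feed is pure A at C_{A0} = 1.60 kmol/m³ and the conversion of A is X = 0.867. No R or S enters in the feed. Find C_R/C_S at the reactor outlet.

0.0135

Exit C_A = C_{A0}(1−X) = 1.60×0.133 = 0.2128 kmol/m³.
In a CSTR the entire volume is at exit conditions, so r_R = 0.0872×0.2128 = 0.01856 and r_S = 2.98×0.2128^0.5 = 1.375.
Overall selectivity = C_R/C_S = r_Rτ/(r_Sτ) = r_R/r_S = 0.0135.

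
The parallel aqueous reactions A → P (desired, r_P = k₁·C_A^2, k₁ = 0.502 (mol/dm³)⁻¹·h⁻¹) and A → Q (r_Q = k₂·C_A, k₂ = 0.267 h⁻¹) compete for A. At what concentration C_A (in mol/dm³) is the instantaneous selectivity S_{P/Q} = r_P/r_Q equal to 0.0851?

S_{P/Q} = (k₁/k₂)·C_A ⇒ C_A = S·k₂/k₁.
= 0.0851×0.267/0.502 = 0.0453 mol/dm³.

0.0453 mol/dm³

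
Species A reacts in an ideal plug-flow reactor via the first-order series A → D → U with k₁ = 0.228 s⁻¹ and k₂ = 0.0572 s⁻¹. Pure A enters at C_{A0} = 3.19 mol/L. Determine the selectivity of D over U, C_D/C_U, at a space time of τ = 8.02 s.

3.00

For first-order series with pure A initially, C_D(τ) = k₁C_{A0}/(k₂−k₁)·(e^(−k₁τ) − e^(−k₂τ)).
e^(−k₁τ) = e^(−0.228×8.02) = e^(−1.829) = 0.1606; e^(−k₂τ) = e^(−0.4587) = 0.6321.
C_D = 0.228×3.19/(0.0572−0.228) × (0.1606−0.6321) = (-4.258)×(-0.4714) = 2.008 mol/L.
C_A = C_{A0}e^(−k₁τ) = 0.5125 mol/L, so C_U = C_{A0}−C_A−C_D = 0.6700 mol/L; C_D/C_U = 3.00.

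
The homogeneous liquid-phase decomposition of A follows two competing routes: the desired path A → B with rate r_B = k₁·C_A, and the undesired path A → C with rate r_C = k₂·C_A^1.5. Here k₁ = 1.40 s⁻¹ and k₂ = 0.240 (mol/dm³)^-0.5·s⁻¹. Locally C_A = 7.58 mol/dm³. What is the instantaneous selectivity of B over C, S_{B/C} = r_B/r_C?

S_{B/C} = r_B/r_C = (k₁·C_A)/(k₂·C_A^1.5) = (k₁/k₂)·C_A^-0.5.
= (1.40×7.580) / (0.240×7.580^1.5) = 10.61/5.009 = 2.12.
The undesired path is higher order in A, so low C_A (CSTR or dilute feed) favours B.

2.12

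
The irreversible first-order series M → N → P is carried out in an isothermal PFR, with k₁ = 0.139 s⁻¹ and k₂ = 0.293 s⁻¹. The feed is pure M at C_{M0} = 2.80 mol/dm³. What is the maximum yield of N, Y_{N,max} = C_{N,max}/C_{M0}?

0.242

For a first-order series the maximum intermediate yield is C_{N,max}/C_{M0} = (k₁/k₂)^[k₂/(k₂−k₁)].
= (0.139/0.293)^(0.293/(0.293−0.139)) = (0.4744)^(1.903) = 0.2420.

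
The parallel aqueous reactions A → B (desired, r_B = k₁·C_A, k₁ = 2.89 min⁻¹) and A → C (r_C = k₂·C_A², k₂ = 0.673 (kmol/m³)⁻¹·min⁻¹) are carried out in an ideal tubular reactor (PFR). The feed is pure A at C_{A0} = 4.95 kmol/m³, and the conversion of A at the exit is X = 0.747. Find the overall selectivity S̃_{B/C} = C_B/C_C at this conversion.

C_A = C_{A0}(1−X) = 1.252 kmol/m³.
Along a PFR/batch, dC_B/dC_A = −r_B/(r_B+r_C) = −k₁/(k₁+k₂·C_A).
Integrating from C_{A0} to C_A: C_B = (2.89/0.673)·ln[(2.89+0.673·4.95)/(2.89+0.673·1.25)] = 4.294·ln(6.221/3.733) = 2.194 kmol/m³.
C_C = (C_{A0}−C_A)−C_B = 1.504 kmol/m³; S̃_{B/C} = 2.194/1.504 = 1.46.

1.46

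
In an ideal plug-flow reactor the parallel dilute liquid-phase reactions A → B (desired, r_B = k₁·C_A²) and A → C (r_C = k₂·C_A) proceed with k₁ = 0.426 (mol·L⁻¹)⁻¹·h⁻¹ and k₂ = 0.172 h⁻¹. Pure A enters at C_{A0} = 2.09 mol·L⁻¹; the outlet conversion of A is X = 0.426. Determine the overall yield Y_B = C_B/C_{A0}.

C_A = C_{A0}(1−X) = 1.200 mol·L⁻¹.
Along a PFR/batch, dC_C/dC_A = −r_C/(r_B+r_C) = −k₂/(k₂+k₁·C_A).
Integrating from C_{A0} to C_A: C_C = (0.172/0.426)·ln[(0.172+0.426·2.09)/(0.172+0.426·1.20)] = 0.4038·ln(1.062/0.6831) = 0.1783 mol·L⁻¹.
Then C_B = (C_{A0}−C_A) − C_C = 0.8903 − 0.1783 = 0.7120 mol·L⁻¹.
Y_B = C_B/C_{A0} = 0.7120/2.09 = 0.341.

0.341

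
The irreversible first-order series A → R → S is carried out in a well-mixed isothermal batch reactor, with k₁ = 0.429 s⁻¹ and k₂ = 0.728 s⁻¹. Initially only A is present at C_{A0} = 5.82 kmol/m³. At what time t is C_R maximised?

1.77 s

The intermediate peaks when r₁ = r₂, i.e. k₁e^(−k₁t) = k₂e^(−k₂t), giving t_opt = ln(k₂/k₁)/(k₂−k₁).
= ln(0.728/0.429)/(0.728−0.429) = ln(1.697)/0.2990 = 0.5288/0.2990 = 1.77 s.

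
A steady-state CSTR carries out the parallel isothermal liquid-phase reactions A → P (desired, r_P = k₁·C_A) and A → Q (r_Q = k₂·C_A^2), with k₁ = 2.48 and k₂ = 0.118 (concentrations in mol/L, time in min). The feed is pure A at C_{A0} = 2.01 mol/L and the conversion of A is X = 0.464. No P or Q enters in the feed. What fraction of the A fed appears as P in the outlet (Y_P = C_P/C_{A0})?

0.441

Exit C_A = C_{A0}(1−X) = 2.01×0.536 = 1.077 mol/L.
A CSTR operates uniformly at the exit composition, giving r_P = 2.672 and r_Q = 0.1370 (each k·C_A^n at C_A = 1.077).
Fraction of consumed A going to P: r_P/(r_P+r_Q) = 0.9512.
C_P = 0.9512·C_{A0}·X = 0.9512×2.01×0.464 = 0.887 mol/L; Y_P = C_P/C_{A0} = 0.441.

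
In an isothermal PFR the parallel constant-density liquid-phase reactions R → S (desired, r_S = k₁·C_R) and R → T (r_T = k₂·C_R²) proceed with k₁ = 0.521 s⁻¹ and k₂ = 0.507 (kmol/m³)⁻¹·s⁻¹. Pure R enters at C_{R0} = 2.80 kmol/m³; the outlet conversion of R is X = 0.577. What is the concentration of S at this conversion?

C_R = C_{R0}(1−X) = 1.184 kmol/m³.
Along a PFR/batch, dC_S/dC_R = −r_S/(r_S+r_T) = −k₁/(k₁+k₂·C_R).
Integrating from C_{R0} to C_R: C_S = (0.521/0.507)·ln[(0.521+0.507·2.80)/(0.521+0.507·1.18)] = 1.028·ln(1.941/1.121) = 0.5635 kmol/m³.

0.563 kmol/m³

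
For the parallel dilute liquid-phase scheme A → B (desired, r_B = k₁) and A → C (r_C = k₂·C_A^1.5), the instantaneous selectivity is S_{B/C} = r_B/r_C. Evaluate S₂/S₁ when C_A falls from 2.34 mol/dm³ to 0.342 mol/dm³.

S_{B/C} = (k₁/k₂)·C_A^-1.5, so S₂/S₁ = (C_{A,2}/C_{A,1})^-1.5.
= (0.342/2.34)^(-1.5) = (0.1462)^(-1.5) = 17.9.
Selectivity toward B rises as C_A falls — low-concentration operation is favoured.

17.9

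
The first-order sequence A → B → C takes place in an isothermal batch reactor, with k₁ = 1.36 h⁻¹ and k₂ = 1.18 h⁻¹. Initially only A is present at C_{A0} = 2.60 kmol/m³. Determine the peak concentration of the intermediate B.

At the optimum, C_{B,max}/C_{A0} = (k₁/k₂)^[k₂/(k₂−k₁)].
= (1.36/1.18)^(1.18/(1.18−1.36)) = (1.153)^(-6.556) = 0.3943.
C_{B,max} = 0.3943×2.60 = 1.03 kmol/m³.

1.03 kmol/m³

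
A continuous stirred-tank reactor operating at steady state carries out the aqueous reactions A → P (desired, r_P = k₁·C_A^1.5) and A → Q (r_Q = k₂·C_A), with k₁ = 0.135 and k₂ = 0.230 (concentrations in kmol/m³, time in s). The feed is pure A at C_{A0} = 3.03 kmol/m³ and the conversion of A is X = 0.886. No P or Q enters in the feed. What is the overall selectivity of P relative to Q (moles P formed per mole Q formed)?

0.345

Exit C_A = C_{A0}(1−X) = 3.03×0.114 = 0.3454 kmol/m³.
In a CSTR the entire volume is at exit conditions, so r_P = 0.135×0.3454^1.5 = 0.02741 and r_Q = 0.230×0.3454 = 0.07945.
Overall selectivity = C_P/C_Q = r_Pτ/(r_Qτ) = r_P/r_Q = 0.345.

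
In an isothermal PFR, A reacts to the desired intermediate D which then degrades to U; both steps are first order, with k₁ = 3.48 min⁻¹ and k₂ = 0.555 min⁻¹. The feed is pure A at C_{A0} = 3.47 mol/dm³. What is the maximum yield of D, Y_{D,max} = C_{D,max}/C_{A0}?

At the optimum, C_{D,max}/C_{A0} = (k₁/k₂)^[k₂/(k₂−k₁)].
= (3.48/0.555)^(0.555/(0.555−3.48)) = (6.270)^(-0.1897) = 0.7059.

0.706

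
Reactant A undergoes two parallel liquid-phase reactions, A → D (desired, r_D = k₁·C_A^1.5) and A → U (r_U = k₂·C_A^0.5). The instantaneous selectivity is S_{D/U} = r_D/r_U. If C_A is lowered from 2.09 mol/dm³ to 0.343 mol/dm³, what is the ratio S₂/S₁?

S_{D/U} = (k₁/k₂)·C_A, so S₂/S₁ = (C_{A,2}/C_{A,1}).
= 0.343/2.09 = 0.164.
Selectivity toward D falls as C_A falls — high-concentration operation is favoured.

0.164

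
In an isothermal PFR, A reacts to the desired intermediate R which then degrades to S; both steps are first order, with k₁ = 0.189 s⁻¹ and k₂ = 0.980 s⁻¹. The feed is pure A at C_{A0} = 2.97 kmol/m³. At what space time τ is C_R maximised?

2.08 s

Setting dC_R/dτ = 0 gives τ_opt = ln(k₂/k₁)/(k₂−k₁).
= ln(0.980/0.189)/(0.980−0.189) = ln(5.185)/0.7910 = 1.646/0.7910 = 2.08 s.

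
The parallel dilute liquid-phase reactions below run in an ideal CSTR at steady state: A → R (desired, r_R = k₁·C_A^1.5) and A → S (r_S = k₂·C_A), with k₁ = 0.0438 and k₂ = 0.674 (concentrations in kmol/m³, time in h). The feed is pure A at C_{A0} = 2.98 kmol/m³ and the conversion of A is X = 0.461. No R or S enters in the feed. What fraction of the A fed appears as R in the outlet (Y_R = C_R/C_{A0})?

0.0351

Exit C_A = C_{A0}(1−X) = 2.98×0.539 = 1.606 kmol/m³.
In a CSTR the entire volume is at exit conditions, so r_R = 0.0438×1.606^1.5 = 0.08916 and r_S = 0.674×1.606 = 1.083.
Fraction of consumed A going to R: r_R/(r_R+r_S) = 0.07609.
C_R = 0.07609·C_{A0}·X = 0.07609×2.98×0.461 = 0.105 kmol/m³; Y_R = C_R/C_{A0} = 0.0351.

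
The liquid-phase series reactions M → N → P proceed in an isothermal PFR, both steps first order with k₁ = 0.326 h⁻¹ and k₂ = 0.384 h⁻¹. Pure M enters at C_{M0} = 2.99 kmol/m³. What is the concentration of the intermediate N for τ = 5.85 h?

Solving the coupled first-order balances gives C_N(τ) = [k₁/(k₂−k₁)]·C_{M0}·(e^(−k₁τ) − e^(−k₂τ)).
e^(−k₁τ) = e^(−0.326×5.85) = e^(−1.907) = 0.1485; e^(−k₂τ) = e^(−2.246) = 0.1058.
C_N = 0.326×2.99/(0.384−0.326) × (0.1485−0.1058) = 16.81×0.04273 = 0.7181 kmol/m³.

0.718 kmol/m³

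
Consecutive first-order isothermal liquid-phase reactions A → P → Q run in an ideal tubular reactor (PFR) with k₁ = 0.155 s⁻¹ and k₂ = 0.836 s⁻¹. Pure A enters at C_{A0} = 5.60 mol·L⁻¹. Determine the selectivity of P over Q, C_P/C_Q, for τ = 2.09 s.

Solving the coupled first-order balances gives C_P(τ) = [k₁/(k₂−k₁)]·C_{A0}·(e^(−k₁τ) − e^(−k₂τ)).
e^(−k₁τ) = e^(−0.155×2.09) = e^(−0.3239) = 0.7233; e^(−k₂τ) = e^(−1.747) = 0.1743.
C_P = 0.155×5.60/(0.836−0.155) × (0.7233−0.1743) = 1.275×0.5490 = 0.6998 mol·L⁻¹.
C_A = C_{A0}e^(−k₁τ) = 4.050 mol·L⁻¹, so C_Q = C_{A0}−C_A−C_P = 0.8498 mol·L⁻¹; C_P/C_Q = 0.823.

0.823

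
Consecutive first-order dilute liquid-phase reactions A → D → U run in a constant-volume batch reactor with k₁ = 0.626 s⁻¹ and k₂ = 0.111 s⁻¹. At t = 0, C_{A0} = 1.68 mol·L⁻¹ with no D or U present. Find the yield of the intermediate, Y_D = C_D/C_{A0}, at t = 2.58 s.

Solving the coupled first-order balances gives C_D(t) = [k₁/(k₂−k₁)]·C_{A0}·(e^(−k₁t) − e^(−k₂t)).
e^(−k₁t) = e^(−0.626×2.58) = e^(−1.615) = 0.1989; e^(−k₂t) = e^(−0.2864) = 0.7510.
C_D = 0.626×1.68/(0.111−0.626) × (0.1989−0.7510) = (-2.042)×(-0.5521) = 1.127 mol·L⁻¹.
Y_D = C_D/C_{A0} = 1.127/1.68 = 0.671.

0.671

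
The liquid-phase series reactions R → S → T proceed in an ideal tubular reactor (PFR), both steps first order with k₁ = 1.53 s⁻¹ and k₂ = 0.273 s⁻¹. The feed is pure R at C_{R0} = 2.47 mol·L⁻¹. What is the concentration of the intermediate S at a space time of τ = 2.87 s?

For first-order series with pure R initially, C_S(τ) = k₁C_{R0}/(k₂−k₁)·(e^(−k₁τ) − e^(−k₂τ)).
e^(−k₁τ) = e^(−1.53×2.87) = e^(−4.391) = 0.01239; e^(−k₂τ) = e^(−0.7835) = 0.4568.
C_S = 1.53×2.47/(0.273−1.53) × (0.01239−0.4568) = (-3.006)×(-0.4444) = 1.336 mol·L⁻¹.

1.34 mol·L⁻¹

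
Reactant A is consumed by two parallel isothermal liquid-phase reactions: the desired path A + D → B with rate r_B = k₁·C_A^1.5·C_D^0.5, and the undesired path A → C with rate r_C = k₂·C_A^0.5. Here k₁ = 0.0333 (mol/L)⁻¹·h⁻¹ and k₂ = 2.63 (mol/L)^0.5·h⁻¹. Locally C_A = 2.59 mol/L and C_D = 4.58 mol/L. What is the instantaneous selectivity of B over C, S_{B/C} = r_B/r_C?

S_{B/C} = r_B/r_C = (k₁·C_A^1.5·C_D^0.5)/(k₂·C_A^0.5) = (k₁/k₂)·C_A·C_D^0.5.
= (0.0333×2.590^1.5×4.580^0.5) / (2.63×2.590^0.5) = 0.2970/4.233 = 0.0702.
Since the desired path is higher order in A, keeping C_A high (PFR or concentrated feed) favours B.

0.0702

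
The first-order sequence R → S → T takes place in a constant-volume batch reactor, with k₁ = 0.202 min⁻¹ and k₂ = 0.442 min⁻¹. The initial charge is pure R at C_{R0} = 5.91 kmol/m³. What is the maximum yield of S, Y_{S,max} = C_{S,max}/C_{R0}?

Evaluating C_S at t_opt = ln(k₂/k₁)/(k₂−k₁) gives C_{S,max}/C_{R0} = (k₁/k₂)^[k₂/(k₂−k₁)].
= (0.202/0.442)^(0.442/(0.442−0.202)) = (0.4570)^(1.842) = 0.2364.

0.236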